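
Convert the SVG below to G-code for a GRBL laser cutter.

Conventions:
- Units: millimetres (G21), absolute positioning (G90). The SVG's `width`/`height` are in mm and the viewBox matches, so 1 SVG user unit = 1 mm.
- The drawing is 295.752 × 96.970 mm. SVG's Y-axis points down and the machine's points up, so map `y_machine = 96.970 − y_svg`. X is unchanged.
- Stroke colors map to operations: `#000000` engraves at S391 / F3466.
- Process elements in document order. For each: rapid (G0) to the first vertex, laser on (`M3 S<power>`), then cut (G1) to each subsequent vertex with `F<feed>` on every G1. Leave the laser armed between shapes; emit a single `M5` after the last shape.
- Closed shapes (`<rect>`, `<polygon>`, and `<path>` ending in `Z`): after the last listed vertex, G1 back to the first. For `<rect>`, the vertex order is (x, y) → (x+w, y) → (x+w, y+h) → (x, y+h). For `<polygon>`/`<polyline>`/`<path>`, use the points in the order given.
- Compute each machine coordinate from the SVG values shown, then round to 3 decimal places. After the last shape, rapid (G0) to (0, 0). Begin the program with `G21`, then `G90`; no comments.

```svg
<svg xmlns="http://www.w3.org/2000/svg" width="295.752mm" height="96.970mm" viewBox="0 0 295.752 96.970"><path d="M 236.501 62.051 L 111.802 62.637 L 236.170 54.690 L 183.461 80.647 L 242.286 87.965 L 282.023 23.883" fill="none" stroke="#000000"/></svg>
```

Since the viewBox matches the mm dimensions, user units are millimetres directly. The only transform is the Y-flip y_m = 96.970 − y_svg.

Shape 1 is a open polyline drawn with `<path>`. Its stroke #000000 means engrave at S391, F3466. After flipping Y the toolpath is (236.501,34.919) → (111.802,34.333) → (236.170,42.280) → (183.461,16.323) → (242.286,9.005) → (282.023,73.087).

G21
G90
G0 X236.501 Y34.919
M3 S391
G1 X111.802 Y34.333 F3466
G1 X236.170 Y42.280 F3466
G1 X183.461 Y16.323 F3466
G1 X242.286 Y9.005 F3466
G1 X282.023 Y73.087 F3466
M5
G0 X0.000 Y0.000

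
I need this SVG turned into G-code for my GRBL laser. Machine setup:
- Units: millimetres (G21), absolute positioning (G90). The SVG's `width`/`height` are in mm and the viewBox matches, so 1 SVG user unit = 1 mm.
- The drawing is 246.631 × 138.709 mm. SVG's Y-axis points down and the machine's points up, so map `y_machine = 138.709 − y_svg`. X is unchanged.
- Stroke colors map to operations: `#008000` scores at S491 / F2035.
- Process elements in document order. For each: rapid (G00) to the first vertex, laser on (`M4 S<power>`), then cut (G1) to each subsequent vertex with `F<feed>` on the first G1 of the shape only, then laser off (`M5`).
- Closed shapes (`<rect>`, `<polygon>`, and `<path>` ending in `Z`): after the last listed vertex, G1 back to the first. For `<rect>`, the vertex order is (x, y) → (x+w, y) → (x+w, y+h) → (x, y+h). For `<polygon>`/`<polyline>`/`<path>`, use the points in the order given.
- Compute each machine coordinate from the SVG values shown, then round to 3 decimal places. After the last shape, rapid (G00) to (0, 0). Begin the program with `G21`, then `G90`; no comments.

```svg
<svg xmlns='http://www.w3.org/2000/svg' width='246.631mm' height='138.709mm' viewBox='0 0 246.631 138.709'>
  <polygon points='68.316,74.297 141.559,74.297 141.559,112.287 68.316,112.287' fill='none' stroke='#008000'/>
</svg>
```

Since the viewBox matches the mm dimensions, user units are millimetres directly. The only transform is the Y-flip y_m = 138.709 − y_svg.

Shape 1 is a rectangle drawn with `<polygon>`. Its stroke #008000 means score at S491, F2035. After flipping Y the toolpath is (68.316,64.412) → (141.559,64.412) → (141.559,26.422) → (68.316,26.422) → (68.316,64.412), returning to the start.

G21
G90
G00 X68.316 Y64.412
M4 S491
G1 X141.559 Y64.412 F2035
G1 X141.559 Y26.422
G1 X68.316 Y26.422
G1 X68.316 Y64.412
M5
G00 X0.000 Y0.000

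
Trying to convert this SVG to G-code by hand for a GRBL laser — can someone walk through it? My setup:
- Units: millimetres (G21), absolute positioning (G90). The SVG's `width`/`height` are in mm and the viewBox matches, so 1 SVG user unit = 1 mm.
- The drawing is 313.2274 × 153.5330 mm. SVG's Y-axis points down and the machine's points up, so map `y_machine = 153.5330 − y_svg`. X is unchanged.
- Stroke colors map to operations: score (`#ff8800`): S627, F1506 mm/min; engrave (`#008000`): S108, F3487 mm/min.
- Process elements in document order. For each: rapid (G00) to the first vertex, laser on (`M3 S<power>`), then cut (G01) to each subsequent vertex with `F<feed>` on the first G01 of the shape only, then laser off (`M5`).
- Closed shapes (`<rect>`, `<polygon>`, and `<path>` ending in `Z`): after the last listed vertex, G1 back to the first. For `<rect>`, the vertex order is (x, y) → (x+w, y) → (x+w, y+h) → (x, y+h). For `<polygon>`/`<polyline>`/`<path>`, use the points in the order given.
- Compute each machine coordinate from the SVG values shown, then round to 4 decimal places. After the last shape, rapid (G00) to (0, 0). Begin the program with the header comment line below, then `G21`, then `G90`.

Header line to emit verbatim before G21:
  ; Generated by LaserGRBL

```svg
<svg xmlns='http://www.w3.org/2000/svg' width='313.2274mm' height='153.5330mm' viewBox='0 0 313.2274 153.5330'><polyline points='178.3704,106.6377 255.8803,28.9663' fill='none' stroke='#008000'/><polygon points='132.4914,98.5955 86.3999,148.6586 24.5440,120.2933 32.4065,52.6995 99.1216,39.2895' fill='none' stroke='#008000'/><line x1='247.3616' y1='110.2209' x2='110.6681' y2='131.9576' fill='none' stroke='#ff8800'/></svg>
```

1 u = 1 mm; y_m = 153.5330 − y.

[1] `<polyline>` line segment, #008000→engrave S108 F3487: (178.3704,46.8953) → (255.8803,124.5667)

[2] `<polygon>` regular polygon, #008000→engrave S108 F3487: (132.4914,54.9375) → (86.3999,4.8744) → (24.5440,33.2397) → (32.4065,100.8335) → (99.1216,114.2435) → (132.4914,54.9375) (closed)

[3] `<line>` line segment, #ff8800→score S627 F1506: (247.3616,43.3121) → (110.6681,21.5754)

; Generated by LaserGRBL
G21
G90
G00 X178.3704 Y46.8953
M3 S108
G01 X255.8803 Y124.5667 F3487
M5
G00 X132.4914 Y54.9375
M3 S108
G01 X86.3999 Y4.8744 F3487
G01 X24.5440 Y33.2397
G01 X32.4065 Y100.8335
G01 X99.1216 Y114.2435
G01 X132.4914 Y54.9375
M5
G00 X247.3616 Y43.3121
M3 S627
G01 X110.6681 Y21.5754 F1506
M5
G00 X0.0000 Y0.0000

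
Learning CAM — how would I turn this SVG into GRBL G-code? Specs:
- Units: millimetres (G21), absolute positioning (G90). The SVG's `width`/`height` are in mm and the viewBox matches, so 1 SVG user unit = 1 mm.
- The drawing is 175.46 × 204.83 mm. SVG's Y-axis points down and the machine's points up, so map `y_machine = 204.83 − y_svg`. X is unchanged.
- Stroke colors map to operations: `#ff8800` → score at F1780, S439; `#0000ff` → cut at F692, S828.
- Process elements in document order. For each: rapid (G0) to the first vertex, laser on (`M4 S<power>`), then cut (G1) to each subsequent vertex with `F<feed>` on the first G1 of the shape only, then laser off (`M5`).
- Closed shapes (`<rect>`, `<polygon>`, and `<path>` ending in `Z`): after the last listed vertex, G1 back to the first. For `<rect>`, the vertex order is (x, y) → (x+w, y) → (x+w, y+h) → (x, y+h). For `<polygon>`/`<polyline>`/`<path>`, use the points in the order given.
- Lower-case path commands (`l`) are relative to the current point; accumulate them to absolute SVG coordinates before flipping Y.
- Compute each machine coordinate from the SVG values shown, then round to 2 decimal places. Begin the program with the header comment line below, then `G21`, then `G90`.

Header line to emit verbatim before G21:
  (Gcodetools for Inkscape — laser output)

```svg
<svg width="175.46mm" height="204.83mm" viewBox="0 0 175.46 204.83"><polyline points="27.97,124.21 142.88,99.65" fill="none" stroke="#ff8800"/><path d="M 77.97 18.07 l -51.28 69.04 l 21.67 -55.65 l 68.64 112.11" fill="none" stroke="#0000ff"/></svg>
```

viewBox `0 0 175.46 204.83` with mm width/height → 1 unit = 1 mm. Flip: y_m = 204.83 − y_svg.

**Shape 1** — `<polyline>` line segment, stroke `#ff8800` → score (S439, F1780). Machine vertices: (27.97,80.62) → (142.88,105.18). Open path.

**Shape 2** — `<path>` open polyline, stroke `#0000ff` → cut (S828, F692). Machine vertices: (77.97,186.76) → (26.69,117.72) → (48.36,173.37) → (117.00,61.26). Open path.

(Gcodetools for Inkscape — laser output)
G21
G90
G0 X27.97 Y80.62
M4 S439
G1 X142.88 Y105.18 F1780
M5
G0 X77.97 Y186.76
M4 S828
G1 X26.69 Y117.72 F692
G1 X48.36 Y173.37
G1 X117.00 Y61.26
M5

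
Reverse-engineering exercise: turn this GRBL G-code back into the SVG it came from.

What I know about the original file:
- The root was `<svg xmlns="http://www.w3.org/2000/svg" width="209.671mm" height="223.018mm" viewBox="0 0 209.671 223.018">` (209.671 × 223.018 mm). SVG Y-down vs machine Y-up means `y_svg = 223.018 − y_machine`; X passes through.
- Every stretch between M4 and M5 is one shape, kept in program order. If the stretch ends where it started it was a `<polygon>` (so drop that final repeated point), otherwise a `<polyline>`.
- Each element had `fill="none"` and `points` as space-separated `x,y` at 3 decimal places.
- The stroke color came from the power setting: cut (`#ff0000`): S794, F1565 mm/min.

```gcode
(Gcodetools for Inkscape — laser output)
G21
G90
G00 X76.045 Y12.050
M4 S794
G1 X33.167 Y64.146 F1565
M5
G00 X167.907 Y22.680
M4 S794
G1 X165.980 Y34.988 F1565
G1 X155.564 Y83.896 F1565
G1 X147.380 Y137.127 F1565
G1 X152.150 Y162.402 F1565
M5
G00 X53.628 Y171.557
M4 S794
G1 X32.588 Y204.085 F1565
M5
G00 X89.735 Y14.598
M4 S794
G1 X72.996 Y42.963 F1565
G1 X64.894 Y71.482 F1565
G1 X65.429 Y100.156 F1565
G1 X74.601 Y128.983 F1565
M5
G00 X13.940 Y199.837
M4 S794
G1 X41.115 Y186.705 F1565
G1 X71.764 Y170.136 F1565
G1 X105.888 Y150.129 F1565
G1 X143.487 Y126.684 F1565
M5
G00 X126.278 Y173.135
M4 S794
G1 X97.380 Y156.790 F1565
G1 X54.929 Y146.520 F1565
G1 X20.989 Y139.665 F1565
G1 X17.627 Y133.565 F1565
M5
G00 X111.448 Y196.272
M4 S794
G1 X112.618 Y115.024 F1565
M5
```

<svg xmlns="http://www.w3.org/2000/svg" width="209.671mm" height="223.018mm" viewBox="0 0 209.671 223.018">
  <polyline points="76.045,210.968 33.167,158.872" fill="none" stroke="#ff0000"/>
  <polyline points="167.907,200.338 165.980,188.030 155.564,139.122 147.380,85.891 152.150,60.616" fill="none" stroke="#ff0000"/>
  <polyline points="53.628,51.461 32.588,18.933" fill="none" stroke="#ff0000"/>
  <polyline points="89.735,208.420 72.996,180.055 64.894,151.536 65.429,122.862 74.601,94.035" fill="none" stroke="#ff0000"/>
  <polyline points="13.940,23.181 41.115,36.313 71.764,52.882 105.888,72.889 143.487,96.334" fill="none" stroke="#ff0000"/>
  <polyline points="126.278,49.883 97.380,66.228 54.929,76.498 20.989,83.353 17.627,89.453" fill="none" stroke="#ff0000"/>
  <polyline points="111.448,26.746 112.618,107.994" fill="none" stroke="#ff0000"/>
</svg>

Machine Y-up, SVG Y-down with viewBox height 223.018, so y_svg = 223.018 − y_machine; X carries over. Every run uses S794, so all elements get stroke `#ff0000` (cut).

Run 1: The run is open, so emit a `<polyline>` with points (Y-flipped): 76.045,210.968 33.167,158.872.

Run 2: The run is open, so emit a `<polyline>` with points (Y-flipped): 167.907,200.338 165.980,188.030 155.564,139.122 147.380,85.891 152.150,60.616.

Run 3: The run is open, so emit a `<polyline>` with points (Y-flipped): 53.628,51.461 32.588,18.933.

Run 4: The run is open, so emit a `<polyline>` with points (Y-flipped): 89.735,208.420 72.996,180.055 64.894,151.536 65.429,122.862 74.601,94.035.

Run 5: The run is open, so emit a `<polyline>` with points (Y-flipped): 13.940,23.181 41.115,36.313 71.764,52.882 105.888,72.889 143.487,96.334.

Run 6: The run is open, so emit a `<polyline>` with points (Y-flipped): 126.278,49.883 97.380,66.228 54.929,76.498 20.989,83.353 17.627,89.453.

Run 7: The run is open, so emit a `<polyline>` with points (Y-flipped): 111.448,26.746 112.618,107.994.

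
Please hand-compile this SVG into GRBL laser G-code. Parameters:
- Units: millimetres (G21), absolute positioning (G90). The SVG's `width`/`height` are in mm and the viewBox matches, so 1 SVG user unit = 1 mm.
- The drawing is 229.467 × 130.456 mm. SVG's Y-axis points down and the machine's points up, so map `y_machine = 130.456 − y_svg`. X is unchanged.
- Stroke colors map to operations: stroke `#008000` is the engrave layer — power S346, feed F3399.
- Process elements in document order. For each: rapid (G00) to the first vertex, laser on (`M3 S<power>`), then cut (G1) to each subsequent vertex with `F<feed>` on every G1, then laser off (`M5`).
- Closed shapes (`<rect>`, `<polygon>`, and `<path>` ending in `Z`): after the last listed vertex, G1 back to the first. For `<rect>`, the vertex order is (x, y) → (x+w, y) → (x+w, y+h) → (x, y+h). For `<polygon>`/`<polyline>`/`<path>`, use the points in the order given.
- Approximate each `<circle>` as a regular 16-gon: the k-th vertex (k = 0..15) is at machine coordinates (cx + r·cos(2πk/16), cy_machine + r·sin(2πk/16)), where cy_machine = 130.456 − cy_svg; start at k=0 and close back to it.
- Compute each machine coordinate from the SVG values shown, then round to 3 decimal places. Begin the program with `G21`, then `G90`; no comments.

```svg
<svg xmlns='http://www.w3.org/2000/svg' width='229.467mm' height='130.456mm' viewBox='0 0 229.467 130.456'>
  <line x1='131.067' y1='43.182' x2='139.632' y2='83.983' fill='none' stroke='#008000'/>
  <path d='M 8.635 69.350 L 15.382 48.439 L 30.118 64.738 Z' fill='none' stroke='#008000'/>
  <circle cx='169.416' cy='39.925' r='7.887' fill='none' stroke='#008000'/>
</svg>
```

G21
G90
G00 X131.067 Y87.274
M3 S346
G1 X139.632 Y46.473 F3399
M5
G00 X8.635 Y61.106
M3 S346
G1 X15.382 Y82.017 F3399
G1 X30.118 Y65.718 F3399
G1 X8.635 Y61.106 F3399
M5
G00 X177.303 Y90.531
M3 S346
G1 X176.703 Y93.549 F3399
G1 X174.993 Y96.108 F3399
G1 X172.434 Y97.818 F3399
G1 X169.416 Y98.418 F3399
G1 X166.398 Y97.818 F3399
G1 X163.839 Y96.108 F3399
G1 X162.129 Y93.549 F3399
G1 X161.529 Y90.531 F3399
G1 X162.129 Y87.513 F3399
G1 X163.839 Y84.954 F3399
G1 X166.398 Y83.244 F3399
G1 X169.416 Y82.644 F3399
G1 X172.434 Y83.244 F3399
G1 X174.993 Y84.954 F3399
G1 X176.703 Y87.513 F3399
G1 X177.303 Y90.531 F3399
M5

Since the viewBox matches the mm dimensions, user units are millimetres directly. The only transform is the Y-flip y_m = 130.456 − y_svg.

Shape 1 is a line segment drawn with `<line>`. Its stroke #008000 means engrave at S346, F3399. After flipping Y the toolpath is (131.067,87.274) → (139.632,46.473).

Shape 2 is a regular polygon drawn with `<path>`. Its stroke #008000 means engrave at S346, F3399. After flipping Y the toolpath is (8.635,61.106) → (15.382,82.017) → (30.118,65.718) → (8.635,61.106), returning to the start.

Shape 3 is a circle drawn with `<circle>`. Its stroke #008000 means engrave at S346, F3399. After flipping Y the toolpath is (177.303,90.531) → (176.703,93.549) → (174.993,96.108) → (172.434,97.818) → (169.416,98.418) → (166.398,97.818) → (163.839,96.108) → (162.129,93.549) → (161.529,90.531) → (162.129,87.513) → (163.839,84.954) → (166.398,83.244) → (169.416,82.644) → (172.434,83.244) → (174.993,84.954) → (176.703,87.513) → (177.303,90.531), returning to the start.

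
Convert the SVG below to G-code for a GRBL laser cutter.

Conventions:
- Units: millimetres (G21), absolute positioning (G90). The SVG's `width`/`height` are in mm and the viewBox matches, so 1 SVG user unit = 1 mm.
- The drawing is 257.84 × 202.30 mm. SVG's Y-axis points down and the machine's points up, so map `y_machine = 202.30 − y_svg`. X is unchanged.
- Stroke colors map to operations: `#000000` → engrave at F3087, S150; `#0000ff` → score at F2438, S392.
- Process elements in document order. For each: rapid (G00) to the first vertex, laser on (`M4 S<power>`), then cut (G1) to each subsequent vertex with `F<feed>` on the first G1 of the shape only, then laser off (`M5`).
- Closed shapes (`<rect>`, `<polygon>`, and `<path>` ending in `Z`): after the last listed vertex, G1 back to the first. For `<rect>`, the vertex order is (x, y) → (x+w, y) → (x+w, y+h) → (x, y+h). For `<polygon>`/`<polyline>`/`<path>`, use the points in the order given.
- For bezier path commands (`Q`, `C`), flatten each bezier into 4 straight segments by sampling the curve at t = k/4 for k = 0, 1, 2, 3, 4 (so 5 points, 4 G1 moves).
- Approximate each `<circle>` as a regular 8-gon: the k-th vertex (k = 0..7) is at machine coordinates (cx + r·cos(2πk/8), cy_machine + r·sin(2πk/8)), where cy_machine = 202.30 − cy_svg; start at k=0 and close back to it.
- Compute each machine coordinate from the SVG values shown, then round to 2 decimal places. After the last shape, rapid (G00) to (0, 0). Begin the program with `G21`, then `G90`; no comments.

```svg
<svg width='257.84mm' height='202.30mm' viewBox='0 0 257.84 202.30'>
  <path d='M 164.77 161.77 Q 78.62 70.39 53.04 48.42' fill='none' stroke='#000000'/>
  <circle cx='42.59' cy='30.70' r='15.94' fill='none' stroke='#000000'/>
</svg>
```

G21
G90
G00 X164.77 Y40.53
M4 S150
G1 X125.48 Y81.88 F3087
G1 X93.76 Y114.56
G1 X69.62 Y138.56
G1 X53.04 Y153.88
M5
G00 X58.53 Y171.60
M4 S150
G1 X53.86 Y182.87 F3087
G1 X42.59 Y187.54
G1 X31.32 Y182.87
G1 X26.65 Y171.60
G1 X31.32 Y160.33
G1 X42.59 Y155.66
G1 X53.86 Y160.33
G1 X58.53 Y171.60
M5
G00 X0.00 Y0.00

1 u = 1 mm; y_m = 202.30 − y.

[1] `<path>` quadratic bezier, #000000→engrave S150 F3087: (164.77,40.53) → (125.48,81.88) → (93.76,114.56) → (69.62,138.56) → (53.04,153.88)

[2] `<circle>` circle, #000000→engrave S150 F3087: (58.53,171.60) → (53.86,182.87) → (42.59,187.54) → (31.32,182.87) → (26.65,171.60) → (31.32,160.33) → (42.59,155.66) → (53.86,160.33) → (58.53,171.60) (closed)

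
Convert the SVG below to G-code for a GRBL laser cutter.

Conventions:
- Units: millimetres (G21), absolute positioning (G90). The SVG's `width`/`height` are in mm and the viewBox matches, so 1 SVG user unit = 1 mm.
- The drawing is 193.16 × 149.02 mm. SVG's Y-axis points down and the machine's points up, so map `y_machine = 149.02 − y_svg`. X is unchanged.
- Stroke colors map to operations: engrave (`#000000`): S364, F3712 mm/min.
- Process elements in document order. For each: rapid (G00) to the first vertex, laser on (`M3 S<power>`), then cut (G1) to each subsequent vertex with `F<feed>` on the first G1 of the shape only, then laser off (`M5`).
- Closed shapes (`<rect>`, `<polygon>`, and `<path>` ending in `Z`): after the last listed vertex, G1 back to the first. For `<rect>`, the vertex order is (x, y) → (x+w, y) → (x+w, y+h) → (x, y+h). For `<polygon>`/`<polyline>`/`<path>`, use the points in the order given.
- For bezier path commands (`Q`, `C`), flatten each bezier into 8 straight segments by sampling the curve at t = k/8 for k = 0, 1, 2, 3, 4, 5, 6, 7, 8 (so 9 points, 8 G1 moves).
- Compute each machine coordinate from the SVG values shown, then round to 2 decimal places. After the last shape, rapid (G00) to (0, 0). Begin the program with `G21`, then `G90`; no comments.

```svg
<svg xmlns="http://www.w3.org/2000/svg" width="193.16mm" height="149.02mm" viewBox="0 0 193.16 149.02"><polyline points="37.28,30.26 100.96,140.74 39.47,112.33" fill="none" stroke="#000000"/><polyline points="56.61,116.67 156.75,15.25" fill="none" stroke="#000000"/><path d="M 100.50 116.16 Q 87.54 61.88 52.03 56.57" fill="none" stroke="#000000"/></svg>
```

Since the viewBox matches the mm dimensions, user units are millimetres directly. The only transform is the Y-flip y_m = 149.02 − y_svg.

Shape 1 is a open polyline drawn with `<polyline>`. Its stroke #000000 means engrave at S364, F3712. After flipping Y the toolpath is (37.28,118.76) → (100.96,8.28) → (39.47,36.69).

Shape 2 is a line segment drawn with `<polyline>`. Its stroke #000000 means engrave at S364, F3712. After flipping Y the toolpath is (56.61,32.35) → (156.75,133.77).

Shape 3 is a quadratic bezier drawn with `<path>`. Its stroke #000000 means engrave at S364, F3712. After flipping Y the toolpath is (100.50,32.86) → (96.91,45.66) → (92.61,56.94) → (87.61,66.68) → (81.90,74.90) → (75.49,81.58) → (68.38,86.73) → (60.56,90.36) → (52.03,92.45).

G21
G90
G00 X37.28 Y118.76
M3 S364
G1 X100.96 Y8.28 F3712
G1 X39.47 Y36.69
M5
G00 X56.61 Y32.35
M3 S364
G1 X156.75 Y133.77 F3712
M5
G00 X100.50 Y32.86
M3 S364
G1 X96.91 Y45.66 F3712
G1 X92.61 Y56.94
G1 X87.61 Y66.68
G1 X81.90 Y74.90
G1 X75.49 Y81.58
G1 X68.38 Y86.73
G1 X60.56 Y90.36
G1 X52.03 Y92.45
M5
G00 X0.00 Y0.00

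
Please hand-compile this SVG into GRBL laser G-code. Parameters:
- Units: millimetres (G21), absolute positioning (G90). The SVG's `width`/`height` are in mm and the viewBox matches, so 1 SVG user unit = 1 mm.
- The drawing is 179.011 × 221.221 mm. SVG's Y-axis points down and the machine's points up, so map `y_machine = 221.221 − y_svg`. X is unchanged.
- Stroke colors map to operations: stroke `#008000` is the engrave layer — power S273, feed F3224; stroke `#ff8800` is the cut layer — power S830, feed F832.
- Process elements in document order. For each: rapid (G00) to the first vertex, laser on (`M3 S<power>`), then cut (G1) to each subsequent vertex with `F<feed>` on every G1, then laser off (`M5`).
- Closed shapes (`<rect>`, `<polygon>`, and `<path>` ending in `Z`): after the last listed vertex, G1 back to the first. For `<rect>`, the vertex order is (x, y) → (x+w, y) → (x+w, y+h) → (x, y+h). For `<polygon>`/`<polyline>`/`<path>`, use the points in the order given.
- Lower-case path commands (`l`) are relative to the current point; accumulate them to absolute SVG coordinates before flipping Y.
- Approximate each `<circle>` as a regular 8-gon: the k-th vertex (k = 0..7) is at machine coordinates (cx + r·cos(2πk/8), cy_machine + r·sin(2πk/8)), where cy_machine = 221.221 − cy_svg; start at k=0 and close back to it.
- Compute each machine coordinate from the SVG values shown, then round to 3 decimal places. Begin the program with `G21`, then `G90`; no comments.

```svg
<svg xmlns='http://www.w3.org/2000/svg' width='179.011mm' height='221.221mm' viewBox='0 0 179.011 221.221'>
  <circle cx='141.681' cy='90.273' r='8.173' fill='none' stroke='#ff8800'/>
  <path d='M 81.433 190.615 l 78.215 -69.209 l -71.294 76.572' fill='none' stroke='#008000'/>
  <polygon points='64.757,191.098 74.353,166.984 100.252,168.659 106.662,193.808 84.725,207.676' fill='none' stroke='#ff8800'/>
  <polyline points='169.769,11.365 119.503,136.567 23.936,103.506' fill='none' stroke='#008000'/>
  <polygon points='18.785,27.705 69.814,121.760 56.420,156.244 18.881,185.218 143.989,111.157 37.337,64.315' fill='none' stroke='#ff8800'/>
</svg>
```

Since the viewBox matches the mm dimensions, user units are millimetres directly. The only transform is the Y-flip y_m = 221.221 − y_svg.

Shape 1 is a circle drawn with `<circle>`. Its stroke #ff8800 means cut at S830, F832. After flipping Y the toolpath is (149.854,130.948) → (147.460,136.727) → (141.681,139.121) → (135.902,136.727) → (133.508,130.948) → (135.902,125.169) → (141.681,122.775) → (147.460,125.169) → (149.854,130.948), returning to the start.

Shape 2 is a open polyline drawn with `<path>`. Its stroke #008000 means engrave at S273, F3224. After flipping Y the toolpath is (81.433,30.606) → (159.648,99.815) → (88.354,23.243).

Shape 3 is a regular polygon drawn with `<polygon>`. Its stroke #ff8800 means cut at S830, F832. After flipping Y the toolpath is (64.757,30.123) → (74.353,54.237) → (100.252,52.562) → (106.662,27.413) → (84.725,13.545) → (64.757,30.123), returning to the start.

Shape 4 is a open polyline drawn with `<polyline>`. Its stroke #008000 means engrave at S273, F3224. After flipping Y the toolpath is (169.769,209.856) → (119.503,84.654) → (23.936,117.715).

Shape 5 is a closed polygon drawn with `<polygon>`. Its stroke #ff8800 means cut at S830, F832. After flipping Y the toolpath is (18.785,193.516) → (69.814,99.461) → (56.420,64.977) → (18.881,36.003) → (143.989,110.064) → (37.337,156.906) → (18.785,193.516), returning to the start.

G21
G90
G00 X149.854 Y130.948
M3 S830
G1 X147.460 Y136.727 F832
G1 X141.681 Y139.121 F832
G1 X135.902 Y136.727 F832
G1 X133.508 Y130.948 F832
G1 X135.902 Y125.169 F832
G1 X141.681 Y122.775 F832
G1 X147.460 Y125.169 F832
G1 X149.854 Y130.948 F832
M5
G00 X81.433 Y30.606
M3 S273
G1 X159.648 Y99.815 F3224
G1 X88.354 Y23.243 F3224
M5
G00 X64.757 Y30.123
M3 S830
G1 X74.353 Y54.237 F832
G1 X100.252 Y52.562 F832
G1 X106.662 Y27.413 F832
G1 X84.725 Y13.545 F832
G1 X64.757 Y30.123 F832
M5
G00 X169.769 Y209.856
M3 S273
G1 X119.503 Y84.654 F3224
G1 X23.936 Y117.715 F3224
M5
G00 X18.785 Y193.516
M3 S830
G1 X69.814 Y99.461 F832
G1 X56.420 Y64.977 F832
G1 X18.881 Y36.003 F832
G1 X143.989 Y110.064 F832
G1 X37.337 Y156.906 F832
G1 X18.785 Y193.516 F832
M5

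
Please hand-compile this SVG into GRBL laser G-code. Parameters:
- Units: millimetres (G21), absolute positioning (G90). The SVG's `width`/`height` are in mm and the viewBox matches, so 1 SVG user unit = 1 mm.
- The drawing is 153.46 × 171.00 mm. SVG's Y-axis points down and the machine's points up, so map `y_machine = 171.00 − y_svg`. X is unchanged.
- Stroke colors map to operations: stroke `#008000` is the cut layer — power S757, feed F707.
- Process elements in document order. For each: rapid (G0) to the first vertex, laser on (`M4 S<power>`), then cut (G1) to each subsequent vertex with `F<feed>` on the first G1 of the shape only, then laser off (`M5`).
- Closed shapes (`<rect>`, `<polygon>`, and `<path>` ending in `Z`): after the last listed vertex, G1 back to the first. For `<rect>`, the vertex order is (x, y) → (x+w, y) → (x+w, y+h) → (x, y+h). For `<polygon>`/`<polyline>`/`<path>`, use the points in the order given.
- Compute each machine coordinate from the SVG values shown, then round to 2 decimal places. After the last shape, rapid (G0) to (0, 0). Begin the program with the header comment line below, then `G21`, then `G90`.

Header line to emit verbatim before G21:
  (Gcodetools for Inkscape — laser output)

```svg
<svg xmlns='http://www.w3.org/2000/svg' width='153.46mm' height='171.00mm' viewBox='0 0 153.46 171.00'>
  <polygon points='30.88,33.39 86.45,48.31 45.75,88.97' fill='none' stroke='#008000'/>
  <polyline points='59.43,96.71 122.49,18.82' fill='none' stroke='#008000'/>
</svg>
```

(Gcodetools for Inkscape — laser output)
G21
G90
G0 X30.88 Y137.61
M4 S757
G1 X86.45 Y122.69 F707
G1 X45.75 Y82.03
G1 X30.88 Y137.61
M5
G0 X59.43 Y74.29
M4 S757
G1 X122.49 Y152.18 F707
M5
G0 X0.00 Y0.00

Since the viewBox matches the mm dimensions, user units are millimetres directly. The only transform is the Y-flip y_m = 171.00 − y_svg.

Shape 1 is a regular polygon drawn with `<polygon>`. Its stroke #008000 means cut at S757, F707. After flipping Y the toolpath is (30.88,137.61) → (86.45,122.69) → (45.75,82.03) → (30.88,137.61), returning to the start.

Shape 2 is a line segment drawn with `<polyline>`. Its stroke #008000 means cut at S757, F707. After flipping Y the toolpath is (59.43,74.29) → (122.49,152.18).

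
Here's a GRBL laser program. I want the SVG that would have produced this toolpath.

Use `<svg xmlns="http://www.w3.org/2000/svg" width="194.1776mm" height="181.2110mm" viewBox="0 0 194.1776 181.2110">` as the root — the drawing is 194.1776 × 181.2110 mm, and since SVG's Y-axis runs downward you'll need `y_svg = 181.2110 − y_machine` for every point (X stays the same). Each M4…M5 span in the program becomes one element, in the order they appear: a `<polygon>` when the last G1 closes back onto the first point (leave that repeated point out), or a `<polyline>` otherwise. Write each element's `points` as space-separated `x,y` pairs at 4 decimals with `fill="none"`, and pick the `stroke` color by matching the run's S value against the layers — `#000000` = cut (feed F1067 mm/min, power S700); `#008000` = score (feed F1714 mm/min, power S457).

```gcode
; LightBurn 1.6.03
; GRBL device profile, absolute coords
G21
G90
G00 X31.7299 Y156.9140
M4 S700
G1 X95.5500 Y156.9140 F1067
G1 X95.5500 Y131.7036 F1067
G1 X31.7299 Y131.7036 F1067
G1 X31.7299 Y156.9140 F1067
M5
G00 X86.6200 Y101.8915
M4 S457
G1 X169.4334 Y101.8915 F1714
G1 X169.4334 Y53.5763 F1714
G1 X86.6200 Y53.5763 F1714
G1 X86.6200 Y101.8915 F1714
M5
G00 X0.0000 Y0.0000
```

Machine Y-up, SVG Y-down with viewBox height 181.2110, so y_svg = 181.2110 − y_machine; X carries over.

Run 1: power S700 maps to stroke `#000000` (cut). The run returns to its start, so emit a `<polygon>` with points (Y-flipped): 31.7299,24.2970 95.5500,24.2970 95.5500,49.5074 31.7299,49.5074.

Run 2: the run's S457 means `#008000` (score). The run returns to its start, so emit a `<polygon>` with points (Y-flipped): 86.6200,79.3195 169.4334,79.3195 169.4334,127.6347 86.6200,127.6347.

<svg xmlns="http://www.w3.org/2000/svg" width="194.1776mm" height="181.2110mm" viewBox="0 0 194.1776 181.2110">
  <polygon points="31.7299,24.2970 95.5500,24.2970 95.5500,49.5074 31.7299,49.5074" fill="none" stroke="#000000"/>
  <polygon points="86.6200,79.3195 169.4334,79.3195 169.4334,127.6347 86.6200,127.6347" fill="none" stroke="#008000"/>
</svg>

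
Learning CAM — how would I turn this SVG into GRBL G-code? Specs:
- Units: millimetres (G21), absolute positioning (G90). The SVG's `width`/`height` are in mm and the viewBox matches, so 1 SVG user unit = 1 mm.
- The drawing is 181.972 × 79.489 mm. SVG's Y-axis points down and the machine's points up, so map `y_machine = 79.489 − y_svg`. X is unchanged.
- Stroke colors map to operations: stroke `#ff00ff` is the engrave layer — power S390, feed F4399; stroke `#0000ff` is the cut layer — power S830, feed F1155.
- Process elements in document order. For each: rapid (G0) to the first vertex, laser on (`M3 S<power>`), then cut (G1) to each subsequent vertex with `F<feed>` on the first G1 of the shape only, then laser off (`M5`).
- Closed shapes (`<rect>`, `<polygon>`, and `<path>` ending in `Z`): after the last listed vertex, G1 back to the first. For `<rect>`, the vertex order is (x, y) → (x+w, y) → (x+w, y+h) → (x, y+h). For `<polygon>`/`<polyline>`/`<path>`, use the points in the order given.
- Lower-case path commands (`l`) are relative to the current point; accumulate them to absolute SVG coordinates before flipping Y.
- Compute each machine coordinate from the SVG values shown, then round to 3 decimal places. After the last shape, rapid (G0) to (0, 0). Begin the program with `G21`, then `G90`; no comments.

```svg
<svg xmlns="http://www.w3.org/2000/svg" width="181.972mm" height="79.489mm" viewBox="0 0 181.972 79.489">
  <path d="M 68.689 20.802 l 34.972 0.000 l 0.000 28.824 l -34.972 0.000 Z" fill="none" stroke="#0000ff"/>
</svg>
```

Since the viewBox matches the mm dimensions, user units are millimetres directly. The only transform is the Y-flip y_m = 79.489 − y_svg.

Shape 1 is a rectangle drawn with `<path>`. Its stroke #0000ff means cut at S830, F1155. After flipping Y the toolpath is (68.689,58.687) → (103.661,58.687) → (103.661,29.863) → (68.689,29.863) → (68.689,58.687), returning to the start.

G21
G90
G0 X68.689 Y58.687
M3 S830
G1 X103.661 Y58.687 F1155
G1 X103.661 Y29.863
G1 X68.689 Y29.863
G1 X68.689 Y58.687
M5
G0 X0.000 Y0.000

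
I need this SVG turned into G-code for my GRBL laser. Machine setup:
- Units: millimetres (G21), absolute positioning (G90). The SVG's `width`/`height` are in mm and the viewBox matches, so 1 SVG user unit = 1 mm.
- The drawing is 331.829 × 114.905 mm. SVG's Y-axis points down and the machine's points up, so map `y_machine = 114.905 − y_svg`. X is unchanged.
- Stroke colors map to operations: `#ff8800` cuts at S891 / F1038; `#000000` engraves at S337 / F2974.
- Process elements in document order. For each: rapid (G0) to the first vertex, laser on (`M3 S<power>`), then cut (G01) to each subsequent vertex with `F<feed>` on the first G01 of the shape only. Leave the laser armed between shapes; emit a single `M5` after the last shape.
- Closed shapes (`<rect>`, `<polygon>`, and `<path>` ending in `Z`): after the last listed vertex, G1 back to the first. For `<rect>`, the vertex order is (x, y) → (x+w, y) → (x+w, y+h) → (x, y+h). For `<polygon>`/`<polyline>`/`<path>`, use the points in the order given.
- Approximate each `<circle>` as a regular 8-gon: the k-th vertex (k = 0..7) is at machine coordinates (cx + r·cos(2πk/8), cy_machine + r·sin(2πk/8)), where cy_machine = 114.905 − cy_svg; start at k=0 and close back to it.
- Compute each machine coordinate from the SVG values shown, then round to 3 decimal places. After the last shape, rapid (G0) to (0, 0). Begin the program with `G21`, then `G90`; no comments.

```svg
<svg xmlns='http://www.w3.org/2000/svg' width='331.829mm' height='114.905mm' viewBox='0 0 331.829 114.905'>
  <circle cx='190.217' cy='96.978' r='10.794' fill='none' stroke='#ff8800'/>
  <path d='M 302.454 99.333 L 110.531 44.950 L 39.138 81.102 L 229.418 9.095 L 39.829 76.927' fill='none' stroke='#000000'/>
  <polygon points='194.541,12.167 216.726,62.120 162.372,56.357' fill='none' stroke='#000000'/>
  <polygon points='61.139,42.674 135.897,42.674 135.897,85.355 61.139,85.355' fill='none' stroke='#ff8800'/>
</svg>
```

G21
G90
G0 X201.011 Y17.927
M3 S891
G01 X197.850 Y25.560 F1038
G01 X190.217 Y28.721
G01 X182.584 Y25.560
G01 X179.423 Y17.927
G01 X182.584 Y10.294
G01 X190.217 Y7.133
G01 X197.850 Y10.294
G01 X201.011 Y17.927
G0 X302.454 Y15.572
M3 S337
G01 X110.531 Y69.955 F2974
G01 X39.138 Y33.803
G01 X229.418 Y105.810
G01 X39.829 Y37.978
G0 X194.541 Y102.738
M3 S337
G01 X216.726 Y52.785 F2974
G01 X162.372 Y58.548
G01 X194.541 Y102.738
G0 X61.139 Y72.231
M3 S891
G01 X135.897 Y72.231 F1038
G01 X135.897 Y29.550
G01 X61.139 Y29.550
G01 X61.139 Y72.231
M5
G0 X0.000 Y0.000

viewBox `0 0 331.829 114.905` with mm width/height → 1 unit = 1 mm. Flip: y_m = 114.905 − y_svg.

**Shape 1** — `<circle>` circle, stroke `#ff8800` → cut (S891, F1038). Machine vertices: (201.011,17.927) → (197.850,25.560) → (190.217,28.721) → (182.584,25.560) → (179.423,17.927) → (182.584,10.294) → (190.217,7.133) → (197.850,10.294) → (201.011,17.927). Closed: final G1 returns to the first vertex.

**Shape 2** — `<path>` open polyline, stroke `#000000` → engrave (S337, F2974). Machine vertices: (302.454,15.572) → (110.531,69.955) → (39.138,33.803) → (229.418,105.810) → (39.829,37.978). Open path.

**Shape 3** — `<polygon>` regular polygon, stroke `#000000` → engrave (S337, F2974). Machine vertices: (194.541,102.738) → (216.726,52.785) → (162.372,58.548) → (194.541,102.738). Closed: final G1 returns to the first vertex.

**Shape 4** — `<polygon>` rectangle, stroke `#ff8800` → cut (S891, F1038). Machine vertices: (61.139,72.231) → (135.897,72.231) → (135.897,29.550) → (61.139,29.550) → (61.139,72.231). Closed: final G1 returns to the first vertex.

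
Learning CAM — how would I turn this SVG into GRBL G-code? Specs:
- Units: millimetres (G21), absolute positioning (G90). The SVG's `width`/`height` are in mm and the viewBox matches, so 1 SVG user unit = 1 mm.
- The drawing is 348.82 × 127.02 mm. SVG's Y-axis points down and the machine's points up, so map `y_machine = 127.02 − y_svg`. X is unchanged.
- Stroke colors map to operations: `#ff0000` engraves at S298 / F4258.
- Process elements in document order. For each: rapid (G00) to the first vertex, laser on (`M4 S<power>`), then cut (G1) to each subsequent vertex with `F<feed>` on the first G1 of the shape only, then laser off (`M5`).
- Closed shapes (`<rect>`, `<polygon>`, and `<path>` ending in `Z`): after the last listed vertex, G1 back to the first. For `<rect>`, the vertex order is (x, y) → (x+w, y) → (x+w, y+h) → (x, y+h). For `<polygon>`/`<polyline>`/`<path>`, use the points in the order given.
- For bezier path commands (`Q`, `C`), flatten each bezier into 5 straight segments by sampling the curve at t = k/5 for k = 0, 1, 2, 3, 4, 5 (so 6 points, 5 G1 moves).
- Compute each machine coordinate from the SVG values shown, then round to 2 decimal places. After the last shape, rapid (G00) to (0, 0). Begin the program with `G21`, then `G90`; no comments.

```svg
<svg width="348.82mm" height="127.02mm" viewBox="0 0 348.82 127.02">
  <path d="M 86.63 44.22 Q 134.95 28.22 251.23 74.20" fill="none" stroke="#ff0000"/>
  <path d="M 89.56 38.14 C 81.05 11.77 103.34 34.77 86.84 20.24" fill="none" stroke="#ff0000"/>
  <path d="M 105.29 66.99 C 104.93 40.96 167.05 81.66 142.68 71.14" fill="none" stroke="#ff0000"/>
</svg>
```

viewBox `0 0 348.82 127.02` with mm width/height → 1 unit = 1 mm. Flip: y_m = 127.02 − y_svg.

**Shape 1** — `<path>` quadratic bezier, stroke `#ff0000` → engrave (S298, F4258). Control points (SVG): P0=(86.63,44.22), P1=(134.95,28.22), P2=(251.23,74.20); sampled at t=k/5. Machine vertices: (86.63,82.80) → (108.68,86.72) → (136.16,85.68) → (169.08,79.69) → (207.44,68.73) → (251.23,52.82). Open path.

**Shape 2** — `<path>` cubic bezier, stroke `#ff0000` → engrave (S298, F4258). Control points (SVG): P0=(89.56,38.14), P1=(81.05,11.77), P2=(103.34,34.77), P3=(86.84,20.24); sampled at t=k/5. Machine vertices: (89.56,88.88) → (87.59,99.47) → (89.68,102.39) → (92.47,101.80) → (92.64,101.87) → (86.84,106.78). Open path.

**Shape 3** — `<path>` cubic bezier, stroke `#ff0000` → engrave (S298, F4258). Control points (SVG): P0=(105.29,66.99), P1=(104.93,40.96), P2=(167.05,81.66), P3=(142.68,71.14); sampled at t=k/5. Machine vertices: (105.29,60.03) → (111.38,68.58) → (125.31,66.78) → (139.94,60.29) → (148.11,54.77) → (142.68,55.88). Open path.

G21
G90
G00 X86.63 Y82.80
M4 S298
G1 X108.68 Y86.72 F4258
G1 X136.16 Y85.68
G1 X169.08 Y79.69
G1 X207.44 Y68.73
G1 X251.23 Y52.82
M5
G00 X89.56 Y88.88
M4 S298
G1 X87.59 Y99.47 F4258
G1 X89.68 Y102.39
G1 X92.47 Y101.80
G1 X92.64 Y101.87
G1 X86.84 Y106.78
M5
G00 X105.29 Y60.03
M4 S298
G1 X111.38 Y68.58 F4258
G1 X125.31 Y66.78
G1 X139.94 Y60.29
G1 X148.11 Y54.77
G1 X142.68 Y55.88
M5
G00 X0.00 Y0.00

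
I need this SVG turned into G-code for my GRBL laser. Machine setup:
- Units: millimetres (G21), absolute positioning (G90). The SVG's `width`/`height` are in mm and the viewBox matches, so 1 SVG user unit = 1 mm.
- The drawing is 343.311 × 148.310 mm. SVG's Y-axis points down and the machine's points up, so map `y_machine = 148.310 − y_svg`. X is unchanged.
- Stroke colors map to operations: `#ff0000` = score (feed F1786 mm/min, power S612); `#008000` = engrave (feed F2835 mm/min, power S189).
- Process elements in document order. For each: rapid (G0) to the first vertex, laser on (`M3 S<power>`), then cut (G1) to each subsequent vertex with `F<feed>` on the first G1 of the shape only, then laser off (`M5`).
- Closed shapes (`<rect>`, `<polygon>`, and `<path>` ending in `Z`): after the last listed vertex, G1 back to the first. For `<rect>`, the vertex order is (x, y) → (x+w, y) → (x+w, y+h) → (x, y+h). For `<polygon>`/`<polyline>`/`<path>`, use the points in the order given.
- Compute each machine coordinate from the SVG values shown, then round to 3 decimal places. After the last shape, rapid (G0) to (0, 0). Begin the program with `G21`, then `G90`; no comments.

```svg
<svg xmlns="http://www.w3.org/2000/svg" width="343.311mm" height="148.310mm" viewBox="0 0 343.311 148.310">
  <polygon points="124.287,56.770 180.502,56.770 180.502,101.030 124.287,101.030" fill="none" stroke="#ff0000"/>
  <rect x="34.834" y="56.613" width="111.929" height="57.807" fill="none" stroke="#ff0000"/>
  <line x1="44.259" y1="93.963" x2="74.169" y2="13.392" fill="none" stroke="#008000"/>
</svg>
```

G21
G90
G0 X124.287 Y91.540
M3 S612
G1 X180.502 Y91.540 F1786
G1 X180.502 Y47.280
G1 X124.287 Y47.280
G1 X124.287 Y91.540
M5
G0 X34.834 Y91.697
M3 S612
G1 X146.763 Y91.697 F1786
G1 X146.763 Y33.890
G1 X34.834 Y33.890
G1 X34.834 Y91.697
M5
G0 X44.259 Y54.347
M3 S189
G1 X74.169 Y134.918 F2835
M5
G0 X0.000 Y0.000

Since the viewBox matches the mm dimensions, user units are millimetres directly. The only transform is the Y-flip y_m = 148.310 − y_svg.

Shape 1 is a rectangle drawn with `<polygon>`. Its stroke #ff0000 means score at S612, F1786. After flipping Y the toolpath is (124.287,91.540) → (180.502,91.540) → (180.502,47.280) → (124.287,47.280) → (124.287,91.540), returning to the start.

Shape 2 is a rectangle drawn with `<rect>`. Its stroke #ff0000 means score at S612, F1786. After flipping Y the toolpath is (34.834,91.697) → (146.763,91.697) → (146.763,33.890) → (34.834,33.890) → (34.834,91.697), returning to the start.

Shape 3 is a line segment drawn with `<line>`. Its stroke #008000 means engrave at S189, F2835. After flipping Y the toolpath is (44.259,54.347) → (74.169,134.918).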